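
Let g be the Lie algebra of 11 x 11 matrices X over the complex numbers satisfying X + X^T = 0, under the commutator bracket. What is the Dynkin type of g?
B_5

This is so(11) with 11 odd, which has dimension 11(11-1)/2 = 55 and rank (11-1)/2 = 5. In the classification of classical Lie algebras, the orthogonal algebra so(2n+1) in an odd number of variables has type B_n; here n = 5, so the Dynkin diagram is a chain of 5 nodes with a double edge at one end; the terminal node there is the unique short simple root (B_5). Hence the type is B_5.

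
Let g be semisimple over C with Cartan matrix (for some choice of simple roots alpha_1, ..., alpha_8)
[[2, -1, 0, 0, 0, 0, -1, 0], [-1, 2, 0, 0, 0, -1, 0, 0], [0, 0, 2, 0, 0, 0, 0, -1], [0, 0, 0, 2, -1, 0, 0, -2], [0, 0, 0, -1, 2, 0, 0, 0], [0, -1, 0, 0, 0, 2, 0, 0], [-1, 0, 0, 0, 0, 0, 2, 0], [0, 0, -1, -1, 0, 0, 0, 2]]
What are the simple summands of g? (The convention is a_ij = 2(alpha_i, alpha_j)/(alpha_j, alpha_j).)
The diagram associated to this matrix has two connected components: the simple roots {alpha_1, alpha_2, alpha_6, alpha_7} form a chain of 4 nodes with single edges (A_4), and {alpha_3, alpha_4, alpha_5, alpha_8} form a chain of 4 nodes with a double edge between the middle two (F_4). A semisimple Lie algebra decomposes uniquely as the direct sum of simple ideals, one per connected component of its Dynkin diagram, so g ≅ A_4 ⊕ F_4 (dimension 24 + 52 = 76).

type A_4 ⊕ type F_4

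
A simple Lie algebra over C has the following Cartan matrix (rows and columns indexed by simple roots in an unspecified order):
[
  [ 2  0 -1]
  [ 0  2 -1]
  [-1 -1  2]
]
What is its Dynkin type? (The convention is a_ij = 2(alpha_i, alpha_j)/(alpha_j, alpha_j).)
A_3 (sl(4))

The matrix has rank 3 with 2's on the diagonal. Reading the off-diagonal entries as Dynkin edges (a single edge where a_ij = a_ji = -1; a double or triple edge where a_ij * a_ji = 2 or 3), the diagram is a chain of 3 nodes with single edges (A_3). One simple-root ordering that puts it in standard form is (alpha_2, alpha_3, alpha_1). So the algebra is type A_3, i.e. sl(4).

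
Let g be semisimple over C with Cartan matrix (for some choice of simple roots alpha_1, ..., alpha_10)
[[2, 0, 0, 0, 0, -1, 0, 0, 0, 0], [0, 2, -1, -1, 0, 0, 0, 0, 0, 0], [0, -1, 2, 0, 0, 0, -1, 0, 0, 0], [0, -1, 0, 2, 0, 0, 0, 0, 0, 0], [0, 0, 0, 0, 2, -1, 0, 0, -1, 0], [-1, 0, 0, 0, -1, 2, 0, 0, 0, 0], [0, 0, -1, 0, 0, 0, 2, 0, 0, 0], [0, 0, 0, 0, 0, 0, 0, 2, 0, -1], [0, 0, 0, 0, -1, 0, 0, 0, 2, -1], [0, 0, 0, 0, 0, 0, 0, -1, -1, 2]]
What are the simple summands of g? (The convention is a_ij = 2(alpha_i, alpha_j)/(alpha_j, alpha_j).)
The diagram associated to this matrix has two connected components: the simple roots {alpha_2, alpha_3, alpha_4, alpha_7} form a chain of 4 nodes with single edges (A_4), and {alpha_1, alpha_5, alpha_6, alpha_8, alpha_9, alpha_10} form a chain of 6 nodes with single edges (A_6). A semisimple Lie algebra decomposes uniquely as the direct sum of simple ideals, one per connected component of its Dynkin diagram, so g ≅ A_4 ⊕ A_6 (dimension 24 + 48 = 72).

A4 + A6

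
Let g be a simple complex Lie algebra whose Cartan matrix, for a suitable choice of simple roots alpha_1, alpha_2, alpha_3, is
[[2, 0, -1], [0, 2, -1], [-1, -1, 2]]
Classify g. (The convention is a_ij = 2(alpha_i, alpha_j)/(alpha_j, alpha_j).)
The matrix has rank 3 with 2's on the diagonal. Reading the off-diagonal entries as Dynkin edges (a single edge where a_ij = a_ji = -1; a double or triple edge where a_ij * a_ji = 2 or 3), the diagram is a chain of 3 nodes with single edges (A_3). One simple-root ordering that puts it in standard form is (alpha_2, alpha_3, alpha_1). So the algebra is type A_3, i.e. sl(4).

A_3 (sl(4))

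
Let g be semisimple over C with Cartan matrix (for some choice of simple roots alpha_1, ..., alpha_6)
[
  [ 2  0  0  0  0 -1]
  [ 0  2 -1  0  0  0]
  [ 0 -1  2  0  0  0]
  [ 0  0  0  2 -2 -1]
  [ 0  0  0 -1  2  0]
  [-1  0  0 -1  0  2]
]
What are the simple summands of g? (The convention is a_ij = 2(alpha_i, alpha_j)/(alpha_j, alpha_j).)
A_2 ⊕ B_4

The diagram associated to this matrix has two connected components: the simple roots {alpha_2, alpha_3} form a chain of 2 nodes with single edges (A_2), and {alpha_1, alpha_4, alpha_5, alpha_6} form a chain of 4 nodes with a double edge at one end; the terminal node there is the unique short simple root (B_4). A semisimple Lie algebra decomposes uniquely as the direct sum of simple ideals, one per connected component of its Dynkin diagram, so g ≅ A_2 ⊕ B_4 (dimension 8 + 36 = 44).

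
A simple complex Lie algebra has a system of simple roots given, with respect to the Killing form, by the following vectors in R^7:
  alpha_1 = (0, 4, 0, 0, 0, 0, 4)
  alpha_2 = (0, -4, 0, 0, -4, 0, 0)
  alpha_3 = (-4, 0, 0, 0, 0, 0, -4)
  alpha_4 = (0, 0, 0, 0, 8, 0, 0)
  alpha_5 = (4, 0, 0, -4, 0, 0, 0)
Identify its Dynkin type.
type C_5

Compute the Cartan integers a_ij = 2(alpha_i, alpha_j)/(alpha_j, alpha_j); the resulting 5x5 Cartan matrix is
[[2, -1, -1, 0, 0], [-1, 2, 0, -1, 0], [-1, 0, 2, 0, -1], [0, -2, 0, 2, 0], [0, 0, -1, 0, 2]].
The roots have two lengths (squared-length ratio 2:1); the short ones are alpha_{1,2,3,5}. The associated Dynkin diagram is a chain of 5 nodes with a double edge at one end; the terminal node there is the unique long simple root (C_5), so the type is C_5 (the algebra sp(10)).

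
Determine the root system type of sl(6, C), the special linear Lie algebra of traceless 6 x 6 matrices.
This is sl(6), which has dimension 6^2 - 1 = 35 and rank 6 - 1 = 5 (a Cartan subalgebra is the diagonal traceless matrices). In the classification of classical Lie algebras, the special linear algebra sl(n+1) has type A_n; here n = 5, so the Dynkin diagram is a chain of 5 nodes with single edges (A_5). Hence the type is A_5.

type A_5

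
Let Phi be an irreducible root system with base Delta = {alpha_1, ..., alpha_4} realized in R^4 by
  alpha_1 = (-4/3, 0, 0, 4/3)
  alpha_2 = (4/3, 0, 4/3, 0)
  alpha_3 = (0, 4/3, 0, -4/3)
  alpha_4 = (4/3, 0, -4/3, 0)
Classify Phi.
Compute the Cartan integers a_ij = 2(alpha_i, alpha_j)/(alpha_j, alpha_j); the resulting 4x4 Cartan matrix is
[[2, -1, -1, -1], [-1, 2, 0, 0], [-1, 0, 2, 0], [-1, 0, 0, 2]].
All simple roots have the same length, so the diagram is simply laced. The associated Dynkin diagram is a chain of 2 nodes with a fork of two nodes at one end (D_4), so the type is D_4 (the algebra so(8)).

D_4 (so(8))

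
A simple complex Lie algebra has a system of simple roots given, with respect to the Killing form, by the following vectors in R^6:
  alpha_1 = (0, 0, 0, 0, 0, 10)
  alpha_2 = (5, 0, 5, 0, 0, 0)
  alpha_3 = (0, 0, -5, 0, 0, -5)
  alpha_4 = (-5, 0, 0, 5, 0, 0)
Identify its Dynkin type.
C_4

Compute the Cartan integers a_ij = 2(alpha_i, alpha_j)/(alpha_j, alpha_j); the resulting 4x4 Cartan matrix is
[[2, 0, -2, 0], [0, 2, -1, -1], [-1, -1, 2, 0], [0, -1, 0, 2]].
The roots have two lengths (squared-length ratio 2:1); the short ones are alpha_{2,3,4}. The associated Dynkin diagram is a chain of 4 nodes with a double edge at one end; the terminal node there is the unique long simple root (C_4), so the type is C_4 (the algebra sp(8)).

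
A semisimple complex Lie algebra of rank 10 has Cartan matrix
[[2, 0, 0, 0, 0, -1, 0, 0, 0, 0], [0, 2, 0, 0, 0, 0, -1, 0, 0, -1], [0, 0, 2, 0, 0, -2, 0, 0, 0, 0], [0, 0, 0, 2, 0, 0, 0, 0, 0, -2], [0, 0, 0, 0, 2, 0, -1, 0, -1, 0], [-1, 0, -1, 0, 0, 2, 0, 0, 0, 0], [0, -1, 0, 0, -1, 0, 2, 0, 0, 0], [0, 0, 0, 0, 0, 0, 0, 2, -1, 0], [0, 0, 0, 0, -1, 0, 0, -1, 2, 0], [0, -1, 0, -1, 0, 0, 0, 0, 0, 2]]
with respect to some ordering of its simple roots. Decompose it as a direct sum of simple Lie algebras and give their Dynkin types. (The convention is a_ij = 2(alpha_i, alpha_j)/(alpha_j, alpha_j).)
The diagram associated to this matrix has two connected components: the simple roots {alpha_1, alpha_3, alpha_6} form a chain of 3 nodes with a double edge at one end; the terminal node there is the unique long simple root (C_3), and {alpha_2, alpha_4, alpha_5, alpha_7, alpha_8, alpha_9, alpha_10} form a chain of 7 nodes with a double edge at one end; the terminal node there is the unique long simple root (C_7). A semisimple Lie algebra decomposes uniquely as the direct sum of simple ideals, one per connected component of its Dynkin diagram, so g ≅ C_3 ⊕ C_7 (dimension 21 + 105 = 126).

C3 + C7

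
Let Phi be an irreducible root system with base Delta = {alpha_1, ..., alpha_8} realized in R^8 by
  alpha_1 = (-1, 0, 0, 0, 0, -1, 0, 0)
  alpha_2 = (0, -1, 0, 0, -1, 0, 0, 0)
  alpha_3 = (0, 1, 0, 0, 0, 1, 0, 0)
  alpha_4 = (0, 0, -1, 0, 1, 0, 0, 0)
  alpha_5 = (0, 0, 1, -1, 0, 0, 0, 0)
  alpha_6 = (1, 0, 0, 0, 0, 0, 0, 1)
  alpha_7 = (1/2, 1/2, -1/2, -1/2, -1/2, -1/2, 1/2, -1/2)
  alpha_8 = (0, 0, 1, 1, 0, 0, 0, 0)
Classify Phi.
Compute the Cartan integers a_ij = 2(alpha_i, alpha_j)/(alpha_j, alpha_j); the resulting 8x8 Cartan matrix is
[[2, 0, -1, 0, 0, -1, 0, 0], [0, 2, -1, -1, 0, 0, 0, 0], [-1, -1, 2, 0, 0, 0, 0, 0], [0, -1, 0, 2, -1, 0, 0, -1], [0, 0, 0, -1, 2, 0, 0, 0], [-1, 0, 0, 0, 0, 2, 0, 0], [0, 0, 0, 0, 0, 0, 2, -1], [0, 0, 0, -1, 0, 0, -1, 2]].
All simple roots have the same length, so the diagram is simply laced. The associated Dynkin diagram is a chain of 7 nodes with one extra node attached to the third node from one end (E_8), so the type is E_8.

E8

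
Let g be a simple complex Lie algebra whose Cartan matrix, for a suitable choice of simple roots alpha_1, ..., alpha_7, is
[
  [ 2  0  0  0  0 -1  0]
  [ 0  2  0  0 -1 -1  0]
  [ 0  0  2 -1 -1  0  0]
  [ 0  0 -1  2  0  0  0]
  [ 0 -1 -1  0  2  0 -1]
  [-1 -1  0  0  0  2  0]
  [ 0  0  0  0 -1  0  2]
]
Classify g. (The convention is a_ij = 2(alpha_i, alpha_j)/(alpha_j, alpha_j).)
E_7

The matrix has rank 7 with 2's on the diagonal. Reading the off-diagonal entries as Dynkin edges (a single edge where a_ij = a_ji = -1; a double or triple edge where a_ij * a_ji = 2 or 3), the diagram is a chain of 6 nodes with one extra node attached to the third node from one end (E_7). One simple-root ordering that puts it in standard form is (alpha_4, alpha_7, alpha_3, alpha_5, alpha_2, alpha_6, alpha_1). So the algebra is type E_7.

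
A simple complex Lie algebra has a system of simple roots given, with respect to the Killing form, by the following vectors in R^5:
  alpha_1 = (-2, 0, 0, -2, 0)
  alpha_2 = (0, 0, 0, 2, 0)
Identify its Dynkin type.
B_2

Compute the Cartan integers a_ij = 2(alpha_i, alpha_j)/(alpha_j, alpha_j); the resulting 2x2 Cartan matrix is
[[2, -2], [-1, 2]].
The roots have two lengths (squared-length ratio 2:1); the short ones are alpha_{2}. The associated Dynkin diagram is a chain of 2 nodes with a double edge at one end; the terminal node there is the unique short simple root (B_2), so the type is B_2 (the algebra so(5)).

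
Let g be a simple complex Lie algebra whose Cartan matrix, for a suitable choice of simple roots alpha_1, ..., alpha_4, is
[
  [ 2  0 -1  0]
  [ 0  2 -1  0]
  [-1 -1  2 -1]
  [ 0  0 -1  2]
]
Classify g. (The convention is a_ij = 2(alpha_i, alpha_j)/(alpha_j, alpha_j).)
D_4

The matrix has rank 4 with 2's on the diagonal. Reading the off-diagonal entries as Dynkin edges (a single edge where a_ij = a_ji = -1; a double or triple edge where a_ij * a_ji = 2 or 3), the diagram is a chain of 2 nodes with a fork of two nodes at one end (D_4). One simple-root ordering that puts it in standard form is (alpha_1, alpha_3, alpha_4, alpha_2). So the algebra is type D_4, i.e. so(8).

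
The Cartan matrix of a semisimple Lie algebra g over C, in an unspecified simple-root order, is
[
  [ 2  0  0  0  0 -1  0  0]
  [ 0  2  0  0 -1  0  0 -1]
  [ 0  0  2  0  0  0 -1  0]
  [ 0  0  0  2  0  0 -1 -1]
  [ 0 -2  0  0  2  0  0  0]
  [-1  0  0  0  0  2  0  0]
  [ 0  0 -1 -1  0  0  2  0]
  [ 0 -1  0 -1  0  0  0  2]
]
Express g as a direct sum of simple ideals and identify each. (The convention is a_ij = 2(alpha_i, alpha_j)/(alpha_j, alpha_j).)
The diagram associated to this matrix has two connected components: the simple roots {alpha_1, alpha_6} form a chain of 2 nodes with single edges (A_2), and {alpha_2, alpha_3, alpha_4, alpha_5, alpha_7, alpha_8} form a chain of 6 nodes with a double edge at one end; the terminal node there is the unique long simple root (C_6). A semisimple Lie algebra decomposes uniquely as the direct sum of simple ideals, one per connected component of its Dynkin diagram, so g ≅ A_2 ⊕ C_6 (dimension 8 + 78 = 86).

A_2 + C_6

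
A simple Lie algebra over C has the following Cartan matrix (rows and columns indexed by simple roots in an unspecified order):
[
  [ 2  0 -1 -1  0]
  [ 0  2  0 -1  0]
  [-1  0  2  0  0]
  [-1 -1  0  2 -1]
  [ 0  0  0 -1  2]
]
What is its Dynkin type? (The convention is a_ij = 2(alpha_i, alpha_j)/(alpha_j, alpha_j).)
type D_5

The matrix has rank 5 with 2's on the diagonal. Reading the off-diagonal entries as Dynkin edges (a single edge where a_ij = a_ji = -1; a double or triple edge where a_ij * a_ji = 2 or 3), the diagram is a chain of 3 nodes with a fork of two nodes at one end (D_5). One simple-root ordering that puts it in standard form is (alpha_3, alpha_1, alpha_4, alpha_5, alpha_2). So the algebra is type D_5, i.e. so(10).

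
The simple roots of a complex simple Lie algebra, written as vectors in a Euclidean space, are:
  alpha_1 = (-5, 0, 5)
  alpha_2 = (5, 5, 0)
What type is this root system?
Compute the Cartan integers a_ij = 2(alpha_i, alpha_j)/(alpha_j, alpha_j); the resulting 2x2 Cartan matrix is
[[2, -1], [-1, 2]].
All simple roots have the same length, so the diagram is simply laced. The associated Dynkin diagram is a chain of 2 nodes with single edges (A_2), so the type is A_2 (the algebra sl(3)).

type A_2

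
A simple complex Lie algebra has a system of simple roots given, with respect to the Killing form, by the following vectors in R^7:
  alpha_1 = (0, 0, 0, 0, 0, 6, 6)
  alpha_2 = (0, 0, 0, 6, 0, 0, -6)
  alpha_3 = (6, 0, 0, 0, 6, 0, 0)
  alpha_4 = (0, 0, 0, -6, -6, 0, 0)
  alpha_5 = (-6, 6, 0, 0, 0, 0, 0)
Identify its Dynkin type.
Compute the Cartan integers a_ij = 2(alpha_i, alpha_j)/(alpha_j, alpha_j); the resulting 5x5 Cartan matrix is
[[2, -1, 0, 0, 0], [-1, 2, 0, -1, 0], [0, 0, 2, -1, -1], [0, -1, -1, 2, 0], [0, 0, -1, 0, 2]].
All simple roots have the same length, so the diagram is simply laced. The associated Dynkin diagram is a chain of 5 nodes with single edges (A_5), so the type is A_5 (the algebra sl(6)).

A5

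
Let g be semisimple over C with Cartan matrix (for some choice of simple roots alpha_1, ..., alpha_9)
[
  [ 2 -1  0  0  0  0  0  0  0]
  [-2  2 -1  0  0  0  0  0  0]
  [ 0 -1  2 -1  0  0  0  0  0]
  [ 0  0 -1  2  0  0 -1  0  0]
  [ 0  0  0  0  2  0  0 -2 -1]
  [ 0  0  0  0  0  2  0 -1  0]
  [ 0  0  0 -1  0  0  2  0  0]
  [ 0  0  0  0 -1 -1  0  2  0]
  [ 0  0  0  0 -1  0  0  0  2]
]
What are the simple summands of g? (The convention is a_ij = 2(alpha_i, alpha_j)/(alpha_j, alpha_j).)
The diagram associated to this matrix has two connected components: the simple roots {alpha_1, alpha_2, alpha_3, alpha_4, alpha_7} form a chain of 5 nodes with a double edge at one end; the terminal node there is the unique short simple root (B_5), and {alpha_5, alpha_6, alpha_8, alpha_9} form a chain of 4 nodes with a double edge between the middle two (F_4). A semisimple Lie algebra decomposes uniquely as the direct sum of simple ideals, one per connected component of its Dynkin diagram, so g ≅ B_5 ⊕ F_4 (dimension 55 + 52 = 107).

B_5 (so(11)) + F_4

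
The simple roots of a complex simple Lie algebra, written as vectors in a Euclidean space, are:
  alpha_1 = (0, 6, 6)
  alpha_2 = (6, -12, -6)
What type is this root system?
Compute the Cartan integers a_ij = 2(alpha_i, alpha_j)/(alpha_j, alpha_j); the resulting 2x2 Cartan matrix is
[[2, -1], [-3, 2]].
The roots have two lengths (squared-length ratio 3:1); the short ones are alpha_{1}. The associated Dynkin diagram is two nodes joined by a triple edge (G_2), so the type is G_2.

G_2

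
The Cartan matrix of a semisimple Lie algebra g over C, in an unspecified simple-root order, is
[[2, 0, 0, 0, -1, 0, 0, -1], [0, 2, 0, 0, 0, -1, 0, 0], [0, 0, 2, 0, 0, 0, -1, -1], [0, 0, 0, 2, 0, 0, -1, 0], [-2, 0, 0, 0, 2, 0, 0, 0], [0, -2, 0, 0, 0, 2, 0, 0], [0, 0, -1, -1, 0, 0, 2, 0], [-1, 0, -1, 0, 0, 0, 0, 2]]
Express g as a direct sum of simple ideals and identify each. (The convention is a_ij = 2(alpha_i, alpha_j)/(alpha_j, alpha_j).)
The diagram associated to this matrix has two connected components: the simple roots {alpha_2, alpha_6} form a chain of 2 nodes with a double edge at one end; the terminal node there is the unique short simple root (B_2), and {alpha_1, alpha_3, alpha_4, alpha_5, alpha_7, alpha_8} form a chain of 6 nodes with a double edge at one end; the terminal node there is the unique long simple root (C_6). A semisimple Lie algebra decomposes uniquely as the direct sum of simple ideals, one per connected component of its Dynkin diagram, so g ≅ B_2 ⊕ C_6 (dimension 10 + 78 = 88).

B_2 + C_6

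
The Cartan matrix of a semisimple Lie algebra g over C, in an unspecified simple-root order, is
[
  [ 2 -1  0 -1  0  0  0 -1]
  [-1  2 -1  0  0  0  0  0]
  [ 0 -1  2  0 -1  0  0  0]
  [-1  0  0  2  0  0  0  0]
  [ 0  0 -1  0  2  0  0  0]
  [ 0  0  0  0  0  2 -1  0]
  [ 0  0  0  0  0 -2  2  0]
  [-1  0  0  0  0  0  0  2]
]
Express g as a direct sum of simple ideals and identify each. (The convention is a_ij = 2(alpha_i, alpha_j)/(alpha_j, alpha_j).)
B2 + D6

The diagram associated to this matrix has two connected components: the simple roots {alpha_6, alpha_7} form a chain of 2 nodes with a double edge at one end; the terminal node there is the unique short simple root (B_2), and {alpha_1, alpha_2, alpha_3, alpha_4, alpha_5, alpha_8} form a chain of 4 nodes with a fork of two nodes at one end (D_6). A semisimple Lie algebra decomposes uniquely as the direct sum of simple ideals, one per connected component of its Dynkin diagram, so g ≅ B_2 ⊕ D_6 (dimension 10 + 66 = 76).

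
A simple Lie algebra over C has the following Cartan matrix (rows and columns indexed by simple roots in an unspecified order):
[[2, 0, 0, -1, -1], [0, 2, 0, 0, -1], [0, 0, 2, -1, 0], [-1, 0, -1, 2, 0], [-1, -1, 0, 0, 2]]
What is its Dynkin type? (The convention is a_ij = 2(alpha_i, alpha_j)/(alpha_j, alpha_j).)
A5

The matrix has rank 5 with 2's on the diagonal. Reading the off-diagonal entries as Dynkin edges (a single edge where a_ij = a_ji = -1; a double or triple edge where a_ij * a_ji = 2 or 3), the diagram is a chain of 5 nodes with single edges (A_5). One simple-root ordering that puts it in standard form is (alpha_2, alpha_5, alpha_1, alpha_4, alpha_3). So the algebra is type A_5, i.e. sl(6).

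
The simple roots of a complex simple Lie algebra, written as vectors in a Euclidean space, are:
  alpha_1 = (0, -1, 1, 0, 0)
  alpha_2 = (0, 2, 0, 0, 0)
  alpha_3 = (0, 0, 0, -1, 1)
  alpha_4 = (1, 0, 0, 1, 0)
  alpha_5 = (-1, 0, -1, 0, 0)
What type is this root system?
C_5

Compute the Cartan integers a_ij = 2(alpha_i, alpha_j)/(alpha_j, alpha_j); the resulting 5x5 Cartan matrix is
[[2, -1, 0, 0, -1], [-2, 2, 0, 0, 0], [0, 0, 2, -1, 0], [0, 0, -1, 2, -1], [-1, 0, 0, -1, 2]].
The roots have two lengths (squared-length ratio 2:1); the short ones are alpha_{1,3,4,5}. The associated Dynkin diagram is a chain of 5 nodes with a double edge at one end; the terminal node there is the unique long simple root (C_5), so the type is C_5 (the algebra sp(10)).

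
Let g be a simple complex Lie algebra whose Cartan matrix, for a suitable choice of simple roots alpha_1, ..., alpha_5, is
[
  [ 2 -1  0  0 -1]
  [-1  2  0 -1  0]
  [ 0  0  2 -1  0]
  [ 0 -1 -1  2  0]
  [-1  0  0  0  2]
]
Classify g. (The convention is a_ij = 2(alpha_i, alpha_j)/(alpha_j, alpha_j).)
A_5 (sl(6))

The matrix has rank 5 with 2's on the diagonal. Reading the off-diagonal entries as Dynkin edges (a single edge where a_ij = a_ji = -1; a double or triple edge where a_ij * a_ji = 2 or 3), the diagram is a chain of 5 nodes with single edges (A_5). One simple-root ordering that puts it in standard form is (alpha_3, alpha_4, alpha_2, alpha_1, alpha_5). So the algebra is type A_5, i.e. sl(6).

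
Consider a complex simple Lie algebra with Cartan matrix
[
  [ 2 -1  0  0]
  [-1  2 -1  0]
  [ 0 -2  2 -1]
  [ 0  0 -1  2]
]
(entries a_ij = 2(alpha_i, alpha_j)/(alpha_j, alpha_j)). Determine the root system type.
The matrix has rank 4 with 2's on the diagonal. Reading the off-diagonal entries as Dynkin edges (a single edge where a_ij = a_ji = -1; a double or triple edge where a_ij * a_ji = 2 or 3), the diagram is a chain of 4 nodes with a double edge between the middle two (F_4). One simple-root ordering that puts it in standard form is (alpha_4, alpha_3, alpha_2, alpha_1). So the algebra is type F_4.

F_4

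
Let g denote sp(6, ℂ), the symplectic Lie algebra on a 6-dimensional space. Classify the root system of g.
This is sp(6), which has dimension 6(6+1)/2 = 21 and rank 6/2 = 3. In the classification of classical Lie algebras, the symplectic algebra sp(2n) has type C_n; here n = 3, so the Dynkin diagram is a chain of 3 nodes with a double edge at one end; the terminal node there is the unique long simple root (C_3). Hence the type is C_3.

C3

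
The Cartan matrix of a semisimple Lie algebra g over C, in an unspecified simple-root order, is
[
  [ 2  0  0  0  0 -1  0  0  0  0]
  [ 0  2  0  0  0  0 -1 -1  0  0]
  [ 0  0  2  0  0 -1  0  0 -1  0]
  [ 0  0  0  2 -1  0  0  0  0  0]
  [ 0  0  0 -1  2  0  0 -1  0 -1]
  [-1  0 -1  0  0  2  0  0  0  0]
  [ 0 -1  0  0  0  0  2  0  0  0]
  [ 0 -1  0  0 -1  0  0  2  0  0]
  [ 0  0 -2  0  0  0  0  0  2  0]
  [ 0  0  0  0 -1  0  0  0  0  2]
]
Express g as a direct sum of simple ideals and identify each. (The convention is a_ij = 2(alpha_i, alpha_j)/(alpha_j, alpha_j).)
type C_4 + type D_6

The diagram associated to this matrix has two connected components: the simple roots {alpha_1, alpha_3, alpha_6, alpha_9} form a chain of 4 nodes with a double edge at one end; the terminal node there is the unique long simple root (C_4), and {alpha_2, alpha_4, alpha_5, alpha_7, alpha_8, alpha_10} form a chain of 4 nodes with a fork of two nodes at one end (D_6). A semisimple Lie algebra decomposes uniquely as the direct sum of simple ideals, one per connected component of its Dynkin diagram, so g ≅ C_4 ⊕ D_6 (dimension 36 + 66 = 102).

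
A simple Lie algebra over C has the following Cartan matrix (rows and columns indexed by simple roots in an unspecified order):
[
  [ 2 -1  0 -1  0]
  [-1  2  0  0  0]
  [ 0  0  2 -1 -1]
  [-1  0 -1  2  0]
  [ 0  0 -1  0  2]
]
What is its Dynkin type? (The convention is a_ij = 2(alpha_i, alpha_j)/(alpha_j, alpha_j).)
type A_5

The matrix has rank 5 with 2's on the diagonal. Reading the off-diagonal entries as Dynkin edges (a single edge where a_ij = a_ji = -1; a double or triple edge where a_ij * a_ji = 2 or 3), the diagram is a chain of 5 nodes with single edges (A_5). One simple-root ordering that puts it in standard form is (alpha_5, alpha_3, alpha_4, alpha_1, alpha_2). So the algebra is type A_5, i.e. sl(6).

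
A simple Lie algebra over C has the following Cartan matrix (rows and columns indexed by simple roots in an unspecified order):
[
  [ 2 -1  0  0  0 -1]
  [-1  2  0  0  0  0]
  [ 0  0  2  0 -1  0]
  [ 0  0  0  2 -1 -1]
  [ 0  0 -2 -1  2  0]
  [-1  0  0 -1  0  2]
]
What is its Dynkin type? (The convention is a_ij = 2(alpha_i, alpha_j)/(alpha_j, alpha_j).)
The matrix has rank 6 with 2's on the diagonal. Reading the off-diagonal entries as Dynkin edges (a single edge where a_ij = a_ji = -1; a double or triple edge where a_ij * a_ji = 2 or 3), the diagram is a chain of 6 nodes with a double edge at one end; the terminal node there is the unique short simple root (B_6). One simple-root ordering that puts it in standard form is (alpha_2, alpha_1, alpha_6, alpha_4, alpha_5, alpha_3). So the algebra is type B_6, i.e. so(13).

B_6 (so(13))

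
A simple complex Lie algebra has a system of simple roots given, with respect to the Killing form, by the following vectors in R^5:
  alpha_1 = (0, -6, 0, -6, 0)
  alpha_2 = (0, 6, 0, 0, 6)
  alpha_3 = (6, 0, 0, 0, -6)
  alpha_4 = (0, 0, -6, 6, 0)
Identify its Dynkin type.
Compute the Cartan integers a_ij = 2(alpha_i, alpha_j)/(alpha_j, alpha_j); the resulting 4x4 Cartan matrix is
[[2, -1, 0, -1], [-1, 2, -1, 0], [0, -1, 2, 0], [-1, 0, 0, 2]].
All simple roots have the same length, so the diagram is simply laced. The associated Dynkin diagram is a chain of 4 nodes with single edges (A_4), so the type is A_4 (the algebra sl(5)).

type A_4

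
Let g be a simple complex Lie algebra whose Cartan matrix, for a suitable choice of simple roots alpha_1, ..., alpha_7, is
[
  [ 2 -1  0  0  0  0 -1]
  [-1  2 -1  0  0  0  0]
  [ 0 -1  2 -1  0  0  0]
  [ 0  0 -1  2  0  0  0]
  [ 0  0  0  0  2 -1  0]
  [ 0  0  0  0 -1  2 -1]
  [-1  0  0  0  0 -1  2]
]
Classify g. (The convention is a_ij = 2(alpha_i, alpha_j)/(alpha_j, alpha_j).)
The matrix has rank 7 with 2's on the diagonal. Reading the off-diagonal entries as Dynkin edges (a single edge where a_ij = a_ji = -1; a double or triple edge where a_ij * a_ji = 2 or 3), the diagram is a chain of 7 nodes with single edges (A_7). One simple-root ordering that puts it in standard form is (alpha_4, alpha_3, alpha_2, alpha_1, alpha_7, alpha_6, alpha_5). So the algebra is type A_7, i.e. sl(8).

A7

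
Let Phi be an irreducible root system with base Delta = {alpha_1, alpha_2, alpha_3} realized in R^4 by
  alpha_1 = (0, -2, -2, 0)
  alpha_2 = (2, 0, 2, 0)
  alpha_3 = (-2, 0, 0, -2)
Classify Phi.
Compute the Cartan integers a_ij = 2(alpha_i, alpha_j)/(alpha_j, alpha_j); the resulting 3x3 Cartan matrix is
[[2, -1, 0], [-1, 2, -1], [0, -1, 2]].
All simple roots have the same length, so the diagram is simply laced. The associated Dynkin diagram is a chain of 3 nodes with single edges (A_3), so the type is A_3 (the algebra sl(4)).

A_3 (sl(4))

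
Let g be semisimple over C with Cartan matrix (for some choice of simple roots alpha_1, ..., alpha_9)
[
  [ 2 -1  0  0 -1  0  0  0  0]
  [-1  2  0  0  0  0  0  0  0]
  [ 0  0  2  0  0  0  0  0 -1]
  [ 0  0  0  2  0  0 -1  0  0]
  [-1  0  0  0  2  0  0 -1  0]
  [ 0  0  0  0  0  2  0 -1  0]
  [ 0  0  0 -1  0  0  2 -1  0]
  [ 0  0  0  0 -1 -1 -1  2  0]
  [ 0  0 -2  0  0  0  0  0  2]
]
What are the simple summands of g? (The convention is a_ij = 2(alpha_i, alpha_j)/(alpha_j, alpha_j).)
B_2 + E_7

The diagram associated to this matrix has two connected components: the simple roots {alpha_3, alpha_9} form a chain of 2 nodes with a double edge at one end; the terminal node there is the unique short simple root (B_2), and {alpha_1, alpha_2, alpha_4, alpha_5, alpha_6, alpha_7, alpha_8} form a chain of 6 nodes with one extra node attached to the third node from one end (E_7). A semisimple Lie algebra decomposes uniquely as the direct sum of simple ideals, one per connected component of its Dynkin diagram, so g ≅ B_2 ⊕ E_7 (dimension 10 + 133 = 143).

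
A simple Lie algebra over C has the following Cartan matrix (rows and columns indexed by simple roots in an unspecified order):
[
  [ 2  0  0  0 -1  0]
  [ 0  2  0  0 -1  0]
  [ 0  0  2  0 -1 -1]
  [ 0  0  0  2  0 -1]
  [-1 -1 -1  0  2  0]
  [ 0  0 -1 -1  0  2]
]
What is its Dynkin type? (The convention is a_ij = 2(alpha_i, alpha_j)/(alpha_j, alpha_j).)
D_6 (so(12))

The matrix has rank 6 with 2's on the diagonal. Reading the off-diagonal entries as Dynkin edges (a single edge where a_ij = a_ji = -1; a double or triple edge where a_ij * a_ji = 2 or 3), the diagram is a chain of 4 nodes with a fork of two nodes at one end (D_6). One simple-root ordering that puts it in standard form is (alpha_4, alpha_6, alpha_3, alpha_5, alpha_2, alpha_1). So the algebra is type D_6, i.e. so(12).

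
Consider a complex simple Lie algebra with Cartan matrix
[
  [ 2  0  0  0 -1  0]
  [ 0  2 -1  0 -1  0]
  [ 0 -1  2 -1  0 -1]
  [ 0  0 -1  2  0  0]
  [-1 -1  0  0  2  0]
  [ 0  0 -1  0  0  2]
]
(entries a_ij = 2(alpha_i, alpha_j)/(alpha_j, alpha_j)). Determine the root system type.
D6

The matrix has rank 6 with 2's on the diagonal. Reading the off-diagonal entries as Dynkin edges (a single edge where a_ij = a_ji = -1; a double or triple edge where a_ij * a_ji = 2 or 3), the diagram is a chain of 4 nodes with a fork of two nodes at one end (D_6). One simple-root ordering that puts it in standard form is (alpha_1, alpha_5, alpha_2, alpha_3, alpha_6, alpha_4). So the algebra is type D_6, i.e. so(12).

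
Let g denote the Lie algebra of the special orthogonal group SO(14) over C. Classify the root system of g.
D7

This is so(14) with 14 even, which has dimension 14(14-1)/2 = 91 and rank 14/2 = 7. In the classification of classical Lie algebras, the orthogonal algebra so(2n) in an even number of variables has type D_n; here n = 7, so the Dynkin diagram is a chain of 5 nodes with a fork of two nodes at one end (D_7). Hence the type is D_7.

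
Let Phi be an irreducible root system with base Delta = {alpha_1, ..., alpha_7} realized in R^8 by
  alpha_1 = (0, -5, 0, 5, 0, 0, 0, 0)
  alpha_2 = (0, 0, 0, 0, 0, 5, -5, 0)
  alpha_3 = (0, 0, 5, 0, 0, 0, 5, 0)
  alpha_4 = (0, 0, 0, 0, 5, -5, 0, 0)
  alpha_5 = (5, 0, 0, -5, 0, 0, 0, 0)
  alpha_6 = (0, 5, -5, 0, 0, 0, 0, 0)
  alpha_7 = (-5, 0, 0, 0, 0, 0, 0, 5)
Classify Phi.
A_7

Compute the Cartan integers a_ij = 2(alpha_i, alpha_j)/(alpha_j, alpha_j); the resulting 7x7 Cartan matrix is
[[2, 0, 0, 0, -1, -1, 0], [0, 2, -1, -1, 0, 0, 0], [0, -1, 2, 0, 0, -1, 0], [0, -1, 0, 2, 0, 0, 0], [-1, 0, 0, 0, 2, 0, -1], [-1, 0, -1, 0, 0, 2, 0], [0, 0, 0, 0, -1, 0, 2]].
All simple roots have the same length, so the diagram is simply laced. The associated Dynkin diagram is a chain of 7 nodes with single edges (A_7), so the type is A_7 (the algebra sl(8)).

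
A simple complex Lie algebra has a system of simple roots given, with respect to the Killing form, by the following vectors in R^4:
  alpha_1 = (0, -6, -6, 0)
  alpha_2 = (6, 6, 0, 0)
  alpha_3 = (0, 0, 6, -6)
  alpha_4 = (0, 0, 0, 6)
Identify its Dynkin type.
Compute the Cartan integers a_ij = 2(alpha_i, alpha_j)/(alpha_j, alpha_j); the resulting 4x4 Cartan matrix is
[[2, -1, -1, 0], [-1, 2, 0, 0], [-1, 0, 2, -2], [0, 0, -1, 2]].
The roots have two lengths (squared-length ratio 2:1); the short ones are alpha_{4}. The associated Dynkin diagram is a chain of 4 nodes with a double edge at one end; the terminal node there is the unique short simple root (B_4), so the type is B_4 (the algebra so(9)).

B_4 (so(9))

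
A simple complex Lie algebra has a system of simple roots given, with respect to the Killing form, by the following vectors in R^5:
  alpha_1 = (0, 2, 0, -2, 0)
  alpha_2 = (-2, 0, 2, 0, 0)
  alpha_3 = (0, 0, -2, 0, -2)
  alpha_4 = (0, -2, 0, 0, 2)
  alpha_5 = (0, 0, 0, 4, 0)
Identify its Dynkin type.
Compute the Cartan integers a_ij = 2(alpha_i, alpha_j)/(alpha_j, alpha_j); the resulting 5x5 Cartan matrix is
[[2, 0, 0, -1, -1], [0, 2, -1, 0, 0], [0, -1, 2, -1, 0], [-1, 0, -1, 2, 0], [-2, 0, 0, 0, 2]].
The roots have two lengths (squared-length ratio 2:1); the short ones are alpha_{1,2,3,4}. The associated Dynkin diagram is a chain of 5 nodes with a double edge at one end; the terminal node there is the unique long simple root (C_5), so the type is C_5 (the algebra sp(10)).

C5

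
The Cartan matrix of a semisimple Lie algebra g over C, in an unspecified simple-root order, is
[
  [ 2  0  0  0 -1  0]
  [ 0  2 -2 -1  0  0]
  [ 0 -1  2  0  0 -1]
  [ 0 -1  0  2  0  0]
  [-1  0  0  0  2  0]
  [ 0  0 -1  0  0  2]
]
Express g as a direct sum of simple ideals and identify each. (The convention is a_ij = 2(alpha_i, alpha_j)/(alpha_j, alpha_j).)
type A_2 + type F_4

The diagram associated to this matrix has two connected components: the simple roots {alpha_1, alpha_5} form a chain of 2 nodes with single edges (A_2), and {alpha_2, alpha_3, alpha_4, alpha_6} form a chain of 4 nodes with a double edge between the middle two (F_4). A semisimple Lie algebra decomposes uniquely as the direct sum of simple ideals, one per connected component of its Dynkin diagram, so g ≅ A_2 ⊕ F_4 (dimension 8 + 52 = 60).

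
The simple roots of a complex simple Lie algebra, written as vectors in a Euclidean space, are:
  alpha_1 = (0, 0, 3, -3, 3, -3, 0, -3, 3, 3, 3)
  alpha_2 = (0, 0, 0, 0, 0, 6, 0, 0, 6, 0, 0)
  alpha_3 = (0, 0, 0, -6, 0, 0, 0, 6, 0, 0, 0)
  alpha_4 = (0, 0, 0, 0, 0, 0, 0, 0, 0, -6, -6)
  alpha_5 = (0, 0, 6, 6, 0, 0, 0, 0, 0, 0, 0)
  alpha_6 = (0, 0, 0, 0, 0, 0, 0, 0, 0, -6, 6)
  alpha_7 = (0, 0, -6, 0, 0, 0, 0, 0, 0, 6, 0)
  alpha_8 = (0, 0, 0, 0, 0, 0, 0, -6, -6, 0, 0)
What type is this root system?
Compute the Cartan integers a_ij = 2(alpha_i, alpha_j)/(alpha_j, alpha_j); the resulting 8x8 Cartan matrix is
[[2, 0, 0, -1, 0, 0, 0, 0], [0, 2, 0, 0, 0, 0, 0, -1], [0, 0, 2, 0, -1, 0, 0, -1], [-1, 0, 0, 2, 0, 0, -1, 0], [0, 0, -1, 0, 2, 0, -1, 0], [0, 0, 0, 0, 0, 2, -1, 0], [0, 0, 0, -1, -1, -1, 2, 0], [0, -1, -1, 0, 0, 0, 0, 2]].
All simple roots have the same length, so the diagram is simply laced. The associated Dynkin diagram is a chain of 7 nodes with one extra node attached to the third node from one end (E_8), so the type is E_8.

E_8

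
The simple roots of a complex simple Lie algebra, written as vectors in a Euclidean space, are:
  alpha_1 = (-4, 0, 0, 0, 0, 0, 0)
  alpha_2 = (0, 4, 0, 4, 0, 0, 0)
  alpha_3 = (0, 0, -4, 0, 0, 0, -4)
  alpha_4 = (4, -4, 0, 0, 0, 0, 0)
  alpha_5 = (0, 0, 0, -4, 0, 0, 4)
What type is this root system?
Compute the Cartan integers a_ij = 2(alpha_i, alpha_j)/(alpha_j, alpha_j); the resulting 5x5 Cartan matrix is
[[2, 0, 0, -1, 0], [0, 2, 0, -1, -1], [0, 0, 2, 0, -1], [-2, -1, 0, 2, 0], [0, -1, -1, 0, 2]].
The roots have two lengths (squared-length ratio 2:1); the short ones are alpha_{1}. The associated Dynkin diagram is a chain of 5 nodes with a double edge at one end; the terminal node there is the unique short simple root (B_5), so the type is B_5 (the algebra so(11)).

B_5 (so(11))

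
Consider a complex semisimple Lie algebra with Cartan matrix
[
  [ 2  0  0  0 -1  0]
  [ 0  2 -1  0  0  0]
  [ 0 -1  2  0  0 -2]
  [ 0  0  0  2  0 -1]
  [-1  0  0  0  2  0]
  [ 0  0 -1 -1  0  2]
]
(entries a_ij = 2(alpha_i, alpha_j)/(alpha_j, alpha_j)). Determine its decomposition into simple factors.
The diagram associated to this matrix has two connected components: the simple roots {alpha_1, alpha_5} form a chain of 2 nodes with single edges (A_2), and {alpha_2, alpha_3, alpha_4, alpha_6} form a chain of 4 nodes with a double edge between the middle two (F_4). A semisimple Lie algebra decomposes uniquely as the direct sum of simple ideals, one per connected component of its Dynkin diagram, so g ≅ A_2 ⊕ F_4 (dimension 8 + 52 = 60).

A_2 ⊕ F_4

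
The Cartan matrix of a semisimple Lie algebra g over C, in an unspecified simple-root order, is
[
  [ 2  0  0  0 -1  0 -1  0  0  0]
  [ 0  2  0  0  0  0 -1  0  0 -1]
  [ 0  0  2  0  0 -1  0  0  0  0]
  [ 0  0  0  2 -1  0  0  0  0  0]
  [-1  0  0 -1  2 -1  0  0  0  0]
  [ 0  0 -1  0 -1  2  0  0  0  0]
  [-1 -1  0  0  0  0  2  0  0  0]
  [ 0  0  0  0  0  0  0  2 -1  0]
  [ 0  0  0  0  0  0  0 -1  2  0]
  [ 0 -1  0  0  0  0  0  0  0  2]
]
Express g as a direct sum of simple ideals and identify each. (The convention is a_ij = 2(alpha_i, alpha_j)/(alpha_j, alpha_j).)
A_2 (sl(3)) ⊕ E_8

The diagram associated to this matrix has two connected components: the simple roots {alpha_8, alpha_9} form a chain of 2 nodes with single edges (A_2), and {alpha_1, alpha_2, alpha_3, alpha_4, alpha_5, alpha_6, alpha_7, alpha_10} form a chain of 7 nodes with one extra node attached to the third node from one end (E_8). A semisimple Lie algebra decomposes uniquely as the direct sum of simple ideals, one per connected component of its Dynkin diagram, so g ≅ A_2 ⊕ E_8 (dimension 8 + 248 = 256).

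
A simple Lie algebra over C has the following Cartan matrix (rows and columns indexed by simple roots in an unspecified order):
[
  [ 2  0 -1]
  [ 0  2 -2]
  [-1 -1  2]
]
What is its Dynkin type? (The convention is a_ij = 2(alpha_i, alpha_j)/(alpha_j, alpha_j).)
type C_3

The matrix has rank 3 with 2's on the diagonal. Reading the off-diagonal entries as Dynkin edges (a single edge where a_ij = a_ji = -1; a double or triple edge where a_ij * a_ji = 2 or 3), the diagram is a chain of 3 nodes with a double edge at one end; the terminal node there is the unique long simple root (C_3). One simple-root ordering that puts it in standard form is (alpha_1, alpha_3, alpha_2). So the algebra is type C_3, i.e. sp(6).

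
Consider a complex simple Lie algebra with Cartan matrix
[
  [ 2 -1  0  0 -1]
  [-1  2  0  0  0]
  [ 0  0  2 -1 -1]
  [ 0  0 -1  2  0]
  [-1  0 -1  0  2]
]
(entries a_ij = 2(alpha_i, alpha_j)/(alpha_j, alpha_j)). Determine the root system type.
The matrix has rank 5 with 2's on the diagonal. Reading the off-diagonal entries as Dynkin edges (a single edge where a_ij = a_ji = -1; a double or triple edge where a_ij * a_ji = 2 or 3), the diagram is a chain of 5 nodes with single edges (A_5). One simple-root ordering that puts it in standard form is (alpha_2, alpha_1, alpha_5, alpha_3, alpha_4). So the algebra is type A_5, i.e. sl(6).

A5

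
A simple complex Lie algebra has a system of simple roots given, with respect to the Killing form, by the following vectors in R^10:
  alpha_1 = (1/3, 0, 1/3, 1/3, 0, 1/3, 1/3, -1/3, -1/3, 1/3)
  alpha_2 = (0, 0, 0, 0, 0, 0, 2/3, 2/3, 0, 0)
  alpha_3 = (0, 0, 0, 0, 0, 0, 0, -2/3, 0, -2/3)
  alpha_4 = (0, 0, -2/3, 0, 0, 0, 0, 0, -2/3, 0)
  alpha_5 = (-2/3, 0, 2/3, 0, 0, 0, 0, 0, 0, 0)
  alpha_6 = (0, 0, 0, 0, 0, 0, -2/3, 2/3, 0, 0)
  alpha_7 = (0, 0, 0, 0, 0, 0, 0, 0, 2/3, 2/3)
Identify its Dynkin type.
E_7

Compute the Cartan integers a_ij = 2(alpha_i, alpha_j)/(alpha_j, alpha_j); the resulting 7x7 Cartan matrix is
[[2, 0, 0, 0, 0, -1, 0], [0, 2, -1, 0, 0, 0, 0], [0, -1, 2, 0, 0, -1, -1], [0, 0, 0, 2, -1, 0, -1], [0, 0, 0, -1, 2, 0, 0], [-1, 0, -1, 0, 0, 2, 0], [0, 0, -1, -1, 0, 0, 2]].
All simple roots have the same length, so the diagram is simply laced. The associated Dynkin diagram is a chain of 6 nodes with one extra node attached to the third node from one end (E_7), so the type is E_7.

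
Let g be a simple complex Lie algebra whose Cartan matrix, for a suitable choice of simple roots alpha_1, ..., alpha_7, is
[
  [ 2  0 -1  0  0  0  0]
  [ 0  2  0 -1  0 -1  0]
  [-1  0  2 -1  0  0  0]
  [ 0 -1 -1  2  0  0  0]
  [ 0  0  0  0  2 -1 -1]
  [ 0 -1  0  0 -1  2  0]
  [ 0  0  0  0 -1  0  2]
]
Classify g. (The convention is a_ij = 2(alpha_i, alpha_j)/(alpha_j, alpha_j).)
The matrix has rank 7 with 2's on the diagonal. Reading the off-diagonal entries as Dynkin edges (a single edge where a_ij = a_ji = -1; a double or triple edge where a_ij * a_ji = 2 or 3), the diagram is a chain of 7 nodes with single edges (A_7). One simple-root ordering that puts it in standard form is (alpha_7, alpha_5, alpha_6, alpha_2, alpha_4, alpha_3, alpha_1). So the algebra is type A_7, i.e. sl(8).

A7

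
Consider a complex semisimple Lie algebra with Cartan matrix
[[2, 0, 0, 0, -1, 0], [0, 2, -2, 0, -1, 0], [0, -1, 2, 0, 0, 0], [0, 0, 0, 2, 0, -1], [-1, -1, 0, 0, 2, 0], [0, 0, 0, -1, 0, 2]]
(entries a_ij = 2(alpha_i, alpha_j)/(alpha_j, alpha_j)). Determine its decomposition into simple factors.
The diagram associated to this matrix has two connected components: the simple roots {alpha_4, alpha_6} form a chain of 2 nodes with single edges (A_2), and {alpha_1, alpha_2, alpha_3, alpha_5} form a chain of 4 nodes with a double edge at one end; the terminal node there is the unique short simple root (B_4). A semisimple Lie algebra decomposes uniquely as the direct sum of simple ideals, one per connected component of its Dynkin diagram, so g ≅ A_2 ⊕ B_4 (dimension 8 + 36 = 44).

type A_2 + type B_4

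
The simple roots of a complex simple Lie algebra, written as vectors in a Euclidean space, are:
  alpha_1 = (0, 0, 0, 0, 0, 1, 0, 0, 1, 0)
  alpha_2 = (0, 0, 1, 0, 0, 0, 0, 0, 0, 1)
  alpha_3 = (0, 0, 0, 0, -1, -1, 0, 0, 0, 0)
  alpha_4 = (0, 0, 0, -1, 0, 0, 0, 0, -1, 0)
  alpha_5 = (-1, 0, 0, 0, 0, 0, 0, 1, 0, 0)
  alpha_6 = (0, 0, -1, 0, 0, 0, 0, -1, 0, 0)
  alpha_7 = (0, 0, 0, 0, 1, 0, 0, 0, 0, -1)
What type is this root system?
Compute the Cartan integers a_ij = 2(alpha_i, alpha_j)/(alpha_j, alpha_j); the resulting 7x7 Cartan matrix is
[[2, 0, -1, -1, 0, 0, 0], [0, 2, 0, 0, 0, -1, -1], [-1, 0, 2, 0, 0, 0, -1], [-1, 0, 0, 2, 0, 0, 0], [0, 0, 0, 0, 2, -1, 0], [0, -1, 0, 0, -1, 2, 0], [0, -1, -1, 0, 0, 0, 2]].
All simple roots have the same length, so the diagram is simply laced. The associated Dynkin diagram is a chain of 7 nodes with single edges (A_7), so the type is A_7 (the algebra sl(8)).

type A_7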